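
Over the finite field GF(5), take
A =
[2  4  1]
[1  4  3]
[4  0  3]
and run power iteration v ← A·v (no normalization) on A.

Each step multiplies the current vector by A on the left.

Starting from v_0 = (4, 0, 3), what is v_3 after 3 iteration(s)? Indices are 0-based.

v_3 = (4, 3, 3)

v_0 = (4, 0, 3).
v_1 = A·v_0 = (1, 3, 0).
v_2 = A·v_1 = (4, 3, 4).
v_3 = A·v_2 = (4, 3, 3).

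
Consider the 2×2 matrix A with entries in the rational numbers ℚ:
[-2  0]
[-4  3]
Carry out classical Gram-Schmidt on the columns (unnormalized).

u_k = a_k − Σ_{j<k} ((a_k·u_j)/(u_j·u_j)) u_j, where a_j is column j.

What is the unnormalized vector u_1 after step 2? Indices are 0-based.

Step 1: u_0 = a_0 = (-2, -4).
Step 2: u_1 = a_1 − (-3/5)·u_0 = (-6/5, 3/5).

u_1 = (-6/5, 3/5)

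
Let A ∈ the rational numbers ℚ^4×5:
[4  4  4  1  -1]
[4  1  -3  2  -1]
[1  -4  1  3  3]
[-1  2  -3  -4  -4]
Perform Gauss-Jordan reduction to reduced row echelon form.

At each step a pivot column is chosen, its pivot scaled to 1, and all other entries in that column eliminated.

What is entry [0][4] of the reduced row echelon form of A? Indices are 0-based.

M[0][4] = -35/67

[1] R0 /= 4  ⇒  (1, 1, 1, 1/4, -1/4)
     R1 -= 4·R0  ⇒  (0, -3, -7, 1, 0)
     R2 -= 1·R0  ⇒  (0, -5, 0, 11/4, 13/4)
     R3 -= -1·R0  ⇒  (0, 3, -2, -15/4, -17/4)
[2] R1 /= -3  ⇒  (0, 1, 7/3, -1/3, 0)
     R0 -= 1·R1  ⇒  (1, 0, -4/3, 7/12, -1/4)
     R2 -= -5·R1  ⇒  (0, 0, 35/3, 13/12, 13/4)
     R3 -= 3·R1  ⇒  (0, 0, -9, -11/4, -17/4)
[3] R2 /= 35/3  ⇒  (0, 0, 1, 13/140, 39/140)
     R0 -= -4/3·R2  ⇒  (1, 0, 0, 99/140, 17/140)
     R1 -= 7/3·R2  ⇒  (0, 1, 0, -11/20, -13/20)
     R3 -= -9·R2  ⇒  (0, 0, 0, -67/35, -61/35)
[4] R3 /= -67/35  ⇒  (0, 0, 0, 1, 61/67)
     R0 -= 99/140·R3  ⇒  (1, 0, 0, 0, -35/67)
     R1 -= -11/20·R3  ⇒  (0, 1, 0, 0, -10/67)
     R2 -= 13/140·R3  ⇒  (0, 0, 1, 0, 13/67)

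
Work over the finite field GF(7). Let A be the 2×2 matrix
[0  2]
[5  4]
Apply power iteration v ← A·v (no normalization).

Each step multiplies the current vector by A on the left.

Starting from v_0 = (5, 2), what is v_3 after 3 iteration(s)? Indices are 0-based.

v_3 = (3, 0)

v_0 = (5, 2).
v_1 = A·v_0 = (4, 5).
v_2 = A·v_1 = (3, 5).
v_3 = A·v_2 = (3, 0).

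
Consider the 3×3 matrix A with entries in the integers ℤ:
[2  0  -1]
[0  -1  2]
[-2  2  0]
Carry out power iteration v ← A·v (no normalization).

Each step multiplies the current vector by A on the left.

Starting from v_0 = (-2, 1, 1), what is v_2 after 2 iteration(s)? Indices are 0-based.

v_0 = (-2, 1, 1).
v_1 = A·v_0 = (-5, 1, 6).
v_2 = A·v_1 = (-16, 11, 12).

v_2 = (-16, 11, 12)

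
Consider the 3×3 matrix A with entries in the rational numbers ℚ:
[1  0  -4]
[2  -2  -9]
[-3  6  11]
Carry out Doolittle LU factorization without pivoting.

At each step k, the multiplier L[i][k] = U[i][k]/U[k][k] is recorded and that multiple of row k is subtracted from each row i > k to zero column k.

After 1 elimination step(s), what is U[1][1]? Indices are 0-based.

Step 1: pivot at (0,0) is 1.
  row1 ← row1 − (2)·row0  ⇒  L[1][0]=2, U row1=(0, -2, -1)
  row2 ← row2 − (-3)·row0  ⇒  L[2][0]=-3, U row2=(0, 6, -1)

U[1][1] = -2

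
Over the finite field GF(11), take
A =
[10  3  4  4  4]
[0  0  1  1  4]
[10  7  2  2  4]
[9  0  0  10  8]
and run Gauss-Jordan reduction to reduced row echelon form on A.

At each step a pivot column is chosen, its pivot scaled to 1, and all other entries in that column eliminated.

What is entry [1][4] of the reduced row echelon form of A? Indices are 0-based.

M[1][4] = 2

[1] R0 /= 10  ⇒  (1, 8, 7, 7, 7)
     R2 -= 10·R0  ⇒  (0, 4, 9, 9, 0)
     R3 -= 9·R0  ⇒  (0, 5, 3, 2, 0)
[2] R1 <-> R2
[2] R1 /= 4  ⇒  (0, 1, 5, 5, 0)
     R0 -= 8·R1  ⇒  (1, 0, 0, 0, 7)
     R3 -= 5·R1  ⇒  (0, 0, 0, 10, 0)
[3] R2 /= 1  ⇒  (0, 0, 1, 1, 4)
     R1 -= 5·R2  ⇒  (0, 1, 0, 0, 2)
[4] R3 /= 10  ⇒  (0, 0, 0, 1, 0)
     R2 -= 1·R3  ⇒  (0, 0, 1, 0, 4)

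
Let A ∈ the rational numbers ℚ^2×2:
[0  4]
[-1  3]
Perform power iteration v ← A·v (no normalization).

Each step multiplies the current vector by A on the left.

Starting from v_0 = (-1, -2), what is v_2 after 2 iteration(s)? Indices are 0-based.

v_2 = (-20, -7)

v_0 = (-1, -2).
v_1 = A·v_0 = (-8, -5).
v_2 = A·v_1 = (-20, -7).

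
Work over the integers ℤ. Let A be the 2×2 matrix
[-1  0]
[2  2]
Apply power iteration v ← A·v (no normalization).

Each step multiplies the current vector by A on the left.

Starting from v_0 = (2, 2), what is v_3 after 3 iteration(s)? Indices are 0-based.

v_0 = (2, 2).
v_1 = A·v_0 = (-2, 8).
v_2 = A·v_1 = (2, 12).
v_3 = A·v_2 = (-2, 28).

v_3 = (-2, 28)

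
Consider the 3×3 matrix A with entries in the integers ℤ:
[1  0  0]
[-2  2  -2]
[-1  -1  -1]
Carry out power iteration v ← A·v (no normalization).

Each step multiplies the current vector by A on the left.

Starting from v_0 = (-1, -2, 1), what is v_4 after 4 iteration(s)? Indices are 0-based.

v_0 = (-1, -2, 1).
v_1 = A·v_0 = (-1, -4, 2).
v_2 = A·v_1 = (-1, -10, 3).
v_3 = A·v_2 = (-1, -24, 8).
v_4 = A·v_3 = (-1, -62, 17).

v_4 = (-1, -62, 17)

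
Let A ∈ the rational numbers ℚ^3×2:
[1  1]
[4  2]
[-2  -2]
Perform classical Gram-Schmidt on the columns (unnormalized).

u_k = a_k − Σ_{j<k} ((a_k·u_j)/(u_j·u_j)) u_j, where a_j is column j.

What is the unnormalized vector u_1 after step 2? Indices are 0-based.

Step 1: u_0 = a_0 = (1, 4, -2).
Step 2: u_1 = a_1 − (13/21)·u_0 = (8/21, -10/21, -16/21).

u_1 = (8/21, -10/21, -16/21)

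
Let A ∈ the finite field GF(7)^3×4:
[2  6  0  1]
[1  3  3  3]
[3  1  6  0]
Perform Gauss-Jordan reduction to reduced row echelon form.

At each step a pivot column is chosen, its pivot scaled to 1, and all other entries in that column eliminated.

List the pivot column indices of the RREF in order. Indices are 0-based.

pivot columns: 0, 1, 2

step 1: normalize row 0 (÷2) = (1, 3, 0, 4)
  row 1: subtract 1×row0 = (0, 0, 3, 6)
  row 2: subtract 3×row0 = (0, 6, 6, 2)
step 2: exchange rows 1,2
step 2: normalize row 1 (÷6) = (0, 1, 1, 5)
  row 0: subtract 3×row1 = (1, 0, 4, 3)
step 3: normalize row 2 (÷3) = (0, 0, 1, 2)
  row 0: subtract 4×row2 = (1, 0, 0, 2)
  row 1: subtract 1×row2 = (0, 1, 0, 3)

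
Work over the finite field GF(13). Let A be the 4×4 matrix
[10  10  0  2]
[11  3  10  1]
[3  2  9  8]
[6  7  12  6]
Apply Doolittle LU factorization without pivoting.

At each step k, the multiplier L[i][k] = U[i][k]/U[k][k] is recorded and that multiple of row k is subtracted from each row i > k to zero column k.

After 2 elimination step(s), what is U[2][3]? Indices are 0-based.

U[2][3] = 3

[col 0] pivot 10
  R1 -= 5*R0 → (0, 5, 10, 4)  (L[1][0] := 5)
  R2 -= 12*R0 → (0, 12, 9, 10)  (L[2][0] := 12)
  R3 -= 11*R0 → (0, 1, 12, 10)  (L[3][0] := 11)
[col 1] pivot 5
  R2 -= 5*R1 → (0, 0, 11, 3)  (L[2][1] := 5)
  R3 -= 8*R1 → (0, 0, 10, 4)  (L[3][1] := 8)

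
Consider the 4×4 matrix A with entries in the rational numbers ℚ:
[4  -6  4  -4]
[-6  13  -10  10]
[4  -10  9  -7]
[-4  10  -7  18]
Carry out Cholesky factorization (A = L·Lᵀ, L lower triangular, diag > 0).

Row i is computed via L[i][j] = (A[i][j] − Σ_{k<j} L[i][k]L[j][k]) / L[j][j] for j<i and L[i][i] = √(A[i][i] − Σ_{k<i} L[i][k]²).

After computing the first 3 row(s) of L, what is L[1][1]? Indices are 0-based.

L[1][1] = 2

Step 1: L[0][0] = √(4) = 2.
  L[1][0] = (-6) / L[0][0] = -3.
Step 2: L[1][1] = √(4) = 2.
  L[2][0] = (4) / L[0][0] = 2.
  L[2][1] = (-4) / L[1][1] = -2.
Step 3: L[2][2] = √(1) = 1.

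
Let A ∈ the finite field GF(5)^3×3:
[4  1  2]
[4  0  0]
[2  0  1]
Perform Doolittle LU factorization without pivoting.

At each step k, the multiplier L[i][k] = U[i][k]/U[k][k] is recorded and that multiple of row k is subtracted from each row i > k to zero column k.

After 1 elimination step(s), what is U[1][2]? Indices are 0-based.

[col 0] pivot 4
  R1 -= 1*R0 → (0, 4, 3)  (L[1][0] := 1)
  R2 -= 3*R0 → (0, 2, 0)  (L[2][0] := 3)

U[1][2] = 3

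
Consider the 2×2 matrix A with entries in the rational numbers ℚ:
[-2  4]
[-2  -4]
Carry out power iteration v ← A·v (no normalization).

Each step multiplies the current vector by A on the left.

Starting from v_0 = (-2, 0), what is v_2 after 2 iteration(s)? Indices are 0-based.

v_2 = (8, -24)

v_0 = (-2, 0).
v_1 = A·v_0 = (4, 4).
v_2 = A·v_1 = (8, -24).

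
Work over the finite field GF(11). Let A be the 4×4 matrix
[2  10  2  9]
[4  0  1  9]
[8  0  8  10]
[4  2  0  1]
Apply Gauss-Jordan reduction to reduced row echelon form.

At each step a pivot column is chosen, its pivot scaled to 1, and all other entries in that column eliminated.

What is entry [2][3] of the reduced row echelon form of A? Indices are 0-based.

M[2][3] = 6

pivot(0,0)=2: scale R0 → (1, 5, 1, 10)
  clear (1,0): R1 −= (4)R0 → (0, 2, 8, 2)
  clear (2,0): R2 −= (8)R0 → (0, 4, 0, 7)
  clear (3,0): R3 −= (4)R0 → (0, 4, 7, 5)
pivot(1,1)=2: scale R1 → (0, 1, 4, 1)
  clear (0,1): R0 −= (5)R1 → (1, 0, 3, 5)
  clear (2,1): R2 −= (4)R1 → (0, 0, 6, 3)
  clear (3,1): R3 −= (4)R1 → (0, 0, 2, 1)
pivot(2,2)=6: scale R2 → (0, 0, 1, 6)
  clear (0,2): R0 −= (3)R2 → (1, 0, 0, 9)
  clear (1,2): R1 −= (4)R2 → (0, 1, 0, 10)
  clear (3,2): R3 −= (2)R2 → (0, 0, 0, 0)
col 3: no nonzero at/below row 3; advance.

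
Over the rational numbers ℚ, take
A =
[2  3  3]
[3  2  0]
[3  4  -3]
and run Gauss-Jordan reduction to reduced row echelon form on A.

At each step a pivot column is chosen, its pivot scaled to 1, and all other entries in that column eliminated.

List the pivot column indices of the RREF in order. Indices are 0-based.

pivot(0,0)=2: scale R0 → (1, 3/2, 3/2)
  clear (1,0): R1 −= (3)R0 → (0, -5/2, -9/2)
  clear (2,0): R2 −= (3)R0 → (0, -1/2, -15/2)
pivot(1,1)=-5/2: scale R1 → (0, 1, 9/5)
  clear (0,1): R0 −= (3/2)R1 → (1, 0, -6/5)
  clear (2,1): R2 −= (-1/2)R1 → (0, 0, -33/5)
pivot(2,2)=-33/5: scale R2 → (0, 0, 1)
  clear (0,2): R0 −= (-6/5)R2 → (1, 0, 0)
  clear (1,2): R1 −= (9/5)R2 → (0, 1, 0)

pivot columns: 0, 1, 2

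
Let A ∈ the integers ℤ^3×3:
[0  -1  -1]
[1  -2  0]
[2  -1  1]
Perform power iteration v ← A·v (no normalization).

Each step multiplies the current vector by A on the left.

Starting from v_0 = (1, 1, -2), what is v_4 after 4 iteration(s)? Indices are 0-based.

v_0 = (1, 1, -2).
v_1 = A·v_0 = (1, -1, -1).
v_2 = A·v_1 = (2, 3, 2).
v_3 = A·v_2 = (-5, -4, 3).
v_4 = A·v_3 = (1, 3, -3).

v_4 = (1, 3, -3)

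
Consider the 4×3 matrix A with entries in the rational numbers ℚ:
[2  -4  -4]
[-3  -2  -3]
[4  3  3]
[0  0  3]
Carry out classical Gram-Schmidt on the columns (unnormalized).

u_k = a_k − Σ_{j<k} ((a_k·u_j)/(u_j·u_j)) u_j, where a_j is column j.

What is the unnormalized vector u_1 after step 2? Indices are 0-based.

u_1 = (-136/29, -28/29, 47/29, 0)

Step 1: u_0 = a_0 = (2, -3, 4, 0).
Step 2: u_1 = a_1 − (10/29)·u_0 = (-136/29, -28/29, 47/29, 0).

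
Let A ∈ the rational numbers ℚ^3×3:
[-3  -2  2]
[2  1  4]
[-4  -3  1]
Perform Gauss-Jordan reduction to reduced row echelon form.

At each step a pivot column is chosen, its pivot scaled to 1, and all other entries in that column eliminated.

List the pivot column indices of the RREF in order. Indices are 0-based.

step 1: normalize row 0 (÷-3) = (1, 2/3, -2/3)
  row 1: subtract 2×row0 = (0, -1/3, 16/3)
  row 2: subtract -4×row0 = (0, -1/3, -5/3)
step 2: normalize row 1 (÷-1/3) = (0, 1, -16)
  row 0: subtract 2/3×row1 = (1, 0, 10)
  row 2: subtract -1/3×row1 = (0, 0, -7)
step 3: normalize row 2 (÷-7) = (0, 0, 1)
  row 0: subtract 10×row2 = (1, 0, 0)
  row 1: subtract -16×row2 = (0, 1, 0)

pivot columns: 0, 1, 2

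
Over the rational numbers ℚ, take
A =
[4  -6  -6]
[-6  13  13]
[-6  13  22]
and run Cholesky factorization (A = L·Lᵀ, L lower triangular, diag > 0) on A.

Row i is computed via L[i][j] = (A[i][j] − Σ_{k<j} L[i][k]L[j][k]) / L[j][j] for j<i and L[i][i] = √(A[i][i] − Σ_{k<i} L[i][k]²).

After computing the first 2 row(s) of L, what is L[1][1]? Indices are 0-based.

Step 1: L[0][0] = √(4) = 2.
  L[1][0] = (-6) / L[0][0] = -3.
Step 2: L[1][1] = √(4) = 2.

L[1][1] = 2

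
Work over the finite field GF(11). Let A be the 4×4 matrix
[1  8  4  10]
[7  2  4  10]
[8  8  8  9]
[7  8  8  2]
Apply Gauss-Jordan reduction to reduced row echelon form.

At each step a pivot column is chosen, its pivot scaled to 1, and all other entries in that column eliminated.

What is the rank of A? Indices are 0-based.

rank = 4

[1] R0 /= 1  ⇒  (1, 8, 4, 10)
     R1 -= 7·R0  ⇒  (0, 1, 9, 6)
     R2 -= 8·R0  ⇒  (0, 10, 9, 6)
     R3 -= 7·R0  ⇒  (0, 7, 2, 9)
[2] R1 /= 1  ⇒  (0, 1, 9, 6)
     R0 -= 8·R1  ⇒  (1, 0, 9, 6)
     R2 -= 10·R1  ⇒  (0, 0, 7, 1)
     R3 -= 7·R1  ⇒  (0, 0, 5, 0)
[3] R2 /= 7  ⇒  (0, 0, 1, 8)
     R0 -= 9·R2  ⇒  (1, 0, 0, 0)
     R1 -= 9·R2  ⇒  (0, 1, 0, 0)
     R3 -= 5·R2  ⇒  (0, 0, 0, 4)
[4] R3 /= 4  ⇒  (0, 0, 0, 1)
     R2 -= 8·R3  ⇒  (0, 0, 1, 0)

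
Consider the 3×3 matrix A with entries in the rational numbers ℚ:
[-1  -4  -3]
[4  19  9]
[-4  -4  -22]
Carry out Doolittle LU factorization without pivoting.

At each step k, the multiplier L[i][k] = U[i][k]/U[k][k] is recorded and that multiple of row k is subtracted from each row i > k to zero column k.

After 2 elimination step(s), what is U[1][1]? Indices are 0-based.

U[1][1] = 3

Step 1: pivot at (0,0) is -1.
  row1 ← row1 − (-4)·row0  ⇒  L[1][0]=-4, U row1=(0, 3, -3)
  row2 ← row2 − (4)·row0  ⇒  L[2][0]=4, U row2=(0, 12, -10)
Step 2: pivot at (1,1) is 3.
  row2 ← row2 − (4)·row1  ⇒  L[2][1]=4, U row2=(0, 0, 2)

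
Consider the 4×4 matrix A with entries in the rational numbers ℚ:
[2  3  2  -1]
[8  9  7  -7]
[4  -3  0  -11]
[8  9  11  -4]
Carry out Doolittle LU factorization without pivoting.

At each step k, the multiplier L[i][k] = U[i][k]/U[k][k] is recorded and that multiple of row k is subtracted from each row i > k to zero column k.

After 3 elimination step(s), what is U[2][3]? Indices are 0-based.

Step 1: pivot at (0,0) is 2.
  row1 ← row1 − (4)·row0  ⇒  L[1][0]=4, U row1=(0, -3, -1, -3)
  row2 ← row2 − (2)·row0  ⇒  L[2][0]=2, U row2=(0, -9, -4, -9)
  row3 ← row3 − (4)·row0  ⇒  L[3][0]=4, U row3=(0, -3, 3, 0)
Step 2: pivot at (1,1) is -3.
  row2 ← row2 − (3)·row1  ⇒  L[2][1]=3, U row2=(0, 0, -1, 0)
  row3 ← row3 − (1)·row1  ⇒  L[3][1]=1, U row3=(0, 0, 4, 3)
Step 3: pivot at (2,2) is -1.
  row3 ← row3 − (-4)·row2  ⇒  L[3][2]=-4, U row3=(0, 0, 0, 3)

U[2][3] = 0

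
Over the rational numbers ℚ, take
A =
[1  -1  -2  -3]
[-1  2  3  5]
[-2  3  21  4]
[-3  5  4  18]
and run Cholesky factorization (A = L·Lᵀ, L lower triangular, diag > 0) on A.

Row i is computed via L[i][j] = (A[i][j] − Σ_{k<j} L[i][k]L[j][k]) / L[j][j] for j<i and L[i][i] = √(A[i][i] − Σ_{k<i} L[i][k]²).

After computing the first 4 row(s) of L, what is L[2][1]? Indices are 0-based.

Step 1: L[0][0] = √(1) = 1.
  L[1][0] = (-1) / L[0][0] = -1.
Step 2: L[1][1] = √(1) = 1.
  L[2][0] = (-2) / L[0][0] = -2.
  L[2][1] = (1) / L[1][1] = 1.
Step 3: L[2][2] = √(16) = 4.
  L[3][0] = (-3) / L[0][0] = -3.
  L[3][1] = (2) / L[1][1] = 2.
  L[3][2] = (-4) / L[2][2] = -1.
Step 4: L[3][3] = √(4) = 2.

L[2][1] = 1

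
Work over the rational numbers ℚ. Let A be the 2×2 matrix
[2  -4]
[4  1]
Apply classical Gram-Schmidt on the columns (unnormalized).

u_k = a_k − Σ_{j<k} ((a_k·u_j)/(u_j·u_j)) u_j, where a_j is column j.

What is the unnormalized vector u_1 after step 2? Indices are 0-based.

u_1 = (-18/5, 9/5)

Step 1: u_0 = a_0 = (2, 4).
Step 2: u_1 = a_1 − (-1/5)·u_0 = (-18/5, 9/5).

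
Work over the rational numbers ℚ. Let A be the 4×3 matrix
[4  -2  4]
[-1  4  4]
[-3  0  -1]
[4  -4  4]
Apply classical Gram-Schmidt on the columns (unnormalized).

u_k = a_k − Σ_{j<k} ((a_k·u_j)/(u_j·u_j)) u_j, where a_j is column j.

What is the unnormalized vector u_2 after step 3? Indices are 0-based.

Step 1: u_0 = a_0 = (4, -1, -3, 4).
Step 2: u_1 = a_1 − (-2/3)·u_0 = (2/3, 10/3, -2, -4/3).
Step 3: u_2 = a_2 − (31/42)·u_0 − (19/26)·u_1 = (51/91, 419/182, 487/182, 184/91).

u_2 = (51/91, 419/182, 487/182, 184/91)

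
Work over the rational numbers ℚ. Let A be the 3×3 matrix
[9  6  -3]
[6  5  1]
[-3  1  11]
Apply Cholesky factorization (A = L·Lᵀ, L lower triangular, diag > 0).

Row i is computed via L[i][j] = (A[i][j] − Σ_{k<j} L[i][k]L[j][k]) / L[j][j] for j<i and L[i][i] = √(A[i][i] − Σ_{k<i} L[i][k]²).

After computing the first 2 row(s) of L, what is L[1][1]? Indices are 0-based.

Step 1: L[0][0] = √(9) = 3.
  L[1][0] = (6) / L[0][0] = 2.
Step 2: L[1][1] = √(1) = 1.

L[1][1] = 1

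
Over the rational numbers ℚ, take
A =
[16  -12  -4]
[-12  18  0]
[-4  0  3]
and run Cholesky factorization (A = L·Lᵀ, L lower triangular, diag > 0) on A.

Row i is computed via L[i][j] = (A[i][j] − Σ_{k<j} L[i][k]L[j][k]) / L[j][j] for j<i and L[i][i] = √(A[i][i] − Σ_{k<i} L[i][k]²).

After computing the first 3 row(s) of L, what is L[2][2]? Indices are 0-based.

L[2][2] = 1

Step 1: L[0][0] = √(16) = 4.
  L[1][0] = (-12) / L[0][0] = -3.
Step 2: L[1][1] = √(9) = 3.
  L[2][0] = (-4) / L[0][0] = -1.
  L[2][1] = (-3) / L[1][1] = -1.
Step 3: L[2][2] = √(1) = 1.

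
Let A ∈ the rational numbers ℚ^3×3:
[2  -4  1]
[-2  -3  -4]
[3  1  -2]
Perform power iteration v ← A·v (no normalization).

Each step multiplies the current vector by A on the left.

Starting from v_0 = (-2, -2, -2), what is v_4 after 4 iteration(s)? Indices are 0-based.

v_0 = (-2, -2, -2).
v_1 = A·v_0 = (2, 18, -4).
v_2 = A·v_1 = (-72, -42, 32).
v_3 = A·v_2 = (56, 142, -322).
v_4 = A·v_3 = (-778, 750, 954).

v_4 = (-778, 750, 954)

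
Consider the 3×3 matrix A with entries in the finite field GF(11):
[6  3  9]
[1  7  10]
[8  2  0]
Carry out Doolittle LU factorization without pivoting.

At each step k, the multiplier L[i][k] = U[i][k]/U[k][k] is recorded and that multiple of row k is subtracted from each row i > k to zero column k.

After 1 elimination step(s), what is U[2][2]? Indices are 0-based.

U[2][2] = 10

k=0: U[0][0]=6
  eliminate (1,0): mult=2, new row 1: (0, 1, 3); set L[1][0]=2
  eliminate (2,0): mult=5, new row 2: (0, 9, 10); set L[2][0]=5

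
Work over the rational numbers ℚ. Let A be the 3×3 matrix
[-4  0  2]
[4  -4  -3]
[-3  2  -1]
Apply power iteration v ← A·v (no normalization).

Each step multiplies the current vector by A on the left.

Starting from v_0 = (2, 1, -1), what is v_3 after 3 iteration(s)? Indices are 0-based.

v_3 = (-42, 231, -267)

v_0 = (2, 1, -1).
v_1 = A·v_0 = (-10, 7, -3).
v_2 = A·v_1 = (34, -59, 47).
v_3 = A·v_2 = (-42, 231, -267).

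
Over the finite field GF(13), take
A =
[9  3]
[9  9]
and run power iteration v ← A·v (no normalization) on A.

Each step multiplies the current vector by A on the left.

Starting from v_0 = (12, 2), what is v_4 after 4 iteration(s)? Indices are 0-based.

v_0 = (12, 2).
v_1 = A·v_0 = (10, 9).
v_2 = A·v_1 = (0, 2).
v_3 = A·v_2 = (6, 5).
v_4 = A·v_3 = (4, 8).

v_4 = (4, 8)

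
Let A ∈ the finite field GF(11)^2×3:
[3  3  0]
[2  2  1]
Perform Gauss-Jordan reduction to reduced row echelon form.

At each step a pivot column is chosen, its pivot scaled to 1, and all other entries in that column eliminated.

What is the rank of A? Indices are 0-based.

rank = 2

step 1: normalize row 0 (÷3) = (1, 1, 0)
  row 1: subtract 2×row0 = (0, 0, 1)
skip col 1 (zero from row 1)
step 2: normalize row 1 (÷1) = (0, 0, 1)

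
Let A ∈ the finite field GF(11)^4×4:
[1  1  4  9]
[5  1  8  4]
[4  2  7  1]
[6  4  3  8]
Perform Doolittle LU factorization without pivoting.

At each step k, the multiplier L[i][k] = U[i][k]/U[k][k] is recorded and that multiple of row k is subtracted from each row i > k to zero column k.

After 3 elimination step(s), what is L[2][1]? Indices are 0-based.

L[2][1] = 6

[col 0] pivot 1
  R1 -= 5*R0 → (0, 7, 10, 3)  (L[1][0] := 5)
  R2 -= 4*R0 → (0, 9, 2, 9)  (L[2][0] := 4)
  R3 -= 6*R0 → (0, 9, 1, 9)  (L[3][0] := 6)
[col 1] pivot 7
  R2 -= 6*R1 → (0, 0, 8, 2)  (L[2][1] := 6)
  R3 -= 6*R1 → (0, 0, 7, 2)  (L[3][1] := 6)
[col 2] pivot 8
  R3 -= 5*R2 → (0, 0, 0, 3)  (L[3][2] := 5)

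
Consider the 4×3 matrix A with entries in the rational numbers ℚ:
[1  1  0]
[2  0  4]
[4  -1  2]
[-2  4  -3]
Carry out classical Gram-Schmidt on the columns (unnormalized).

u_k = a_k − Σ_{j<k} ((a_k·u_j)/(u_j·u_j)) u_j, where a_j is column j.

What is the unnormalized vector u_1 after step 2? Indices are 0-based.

Step 1: u_0 = a_0 = (1, 2, 4, -2).
Step 2: u_1 = a_1 − (-11/25)·u_0 = (36/25, 22/25, 19/25, 78/25).

u_1 = (36/25, 22/25, 19/25, 78/25)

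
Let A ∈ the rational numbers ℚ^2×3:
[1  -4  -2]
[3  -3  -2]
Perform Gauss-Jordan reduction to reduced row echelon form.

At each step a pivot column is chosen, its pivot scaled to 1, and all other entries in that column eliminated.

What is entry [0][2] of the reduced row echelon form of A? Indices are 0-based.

[1] R0 /= 1  ⇒  (1, -4, -2)
     R1 -= 3·R0  ⇒  (0, 9, 4)
[2] R1 /= 9  ⇒  (0, 1, 4/9)
     R0 -= -4·R1  ⇒  (1, 0, -2/9)

M[0][2] = -2/9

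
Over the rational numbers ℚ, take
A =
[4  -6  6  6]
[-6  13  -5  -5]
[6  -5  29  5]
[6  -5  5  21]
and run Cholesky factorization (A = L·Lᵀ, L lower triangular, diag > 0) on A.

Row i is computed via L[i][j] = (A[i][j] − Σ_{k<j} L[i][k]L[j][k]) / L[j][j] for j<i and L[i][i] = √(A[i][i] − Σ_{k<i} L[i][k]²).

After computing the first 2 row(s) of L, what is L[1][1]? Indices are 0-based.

L[1][1] = 2

Step 1: L[0][0] = √(4) = 2.
  L[1][0] = (-6) / L[0][0] = -3.
Step 2: L[1][1] = √(4) = 2.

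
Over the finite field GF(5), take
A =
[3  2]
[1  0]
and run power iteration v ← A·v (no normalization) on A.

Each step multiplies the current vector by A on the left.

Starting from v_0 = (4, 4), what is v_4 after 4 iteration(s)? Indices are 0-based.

v_0 = (4, 4).
v_1 = A·v_0 = (0, 4).
v_2 = A·v_1 = (3, 0).
v_3 = A·v_2 = (4, 3).
v_4 = A·v_3 = (3, 4).

v_4 = (3, 4)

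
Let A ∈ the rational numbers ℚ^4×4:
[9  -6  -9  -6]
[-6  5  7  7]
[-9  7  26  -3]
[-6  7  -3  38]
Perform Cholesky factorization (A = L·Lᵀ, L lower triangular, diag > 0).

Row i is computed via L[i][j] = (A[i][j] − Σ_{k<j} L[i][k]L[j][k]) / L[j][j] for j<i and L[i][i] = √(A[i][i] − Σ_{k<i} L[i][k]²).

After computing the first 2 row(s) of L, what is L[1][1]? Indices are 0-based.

L[1][1] = 1

Step 1: L[0][0] = √(9) = 3.
  L[1][0] = (-6) / L[0][0] = -2.
Step 2: L[1][1] = √(1) = 1.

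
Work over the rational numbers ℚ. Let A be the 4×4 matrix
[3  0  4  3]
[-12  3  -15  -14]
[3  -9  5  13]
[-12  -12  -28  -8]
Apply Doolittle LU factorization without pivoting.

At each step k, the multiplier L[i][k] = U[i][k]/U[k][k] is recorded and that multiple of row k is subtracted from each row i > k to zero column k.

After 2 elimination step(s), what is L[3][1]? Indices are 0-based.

k=0: U[0][0]=3
  eliminate (1,0): mult=-4, new row 1: (0, 3, 1, -2); set L[1][0]=-4
  eliminate (2,0): mult=1, new row 2: (0, -9, 1, 10); set L[2][0]=1
  eliminate (3,0): mult=-4, new row 3: (0, -12, -12, 4); set L[3][0]=-4
k=1: U[1][1]=3
  eliminate (2,1): mult=-3, new row 2: (0, 0, 4, 4); set L[2][1]=-3
  eliminate (3,1): mult=-4, new row 3: (0, 0, -8, -4); set L[3][1]=-4

L[3][1] = -4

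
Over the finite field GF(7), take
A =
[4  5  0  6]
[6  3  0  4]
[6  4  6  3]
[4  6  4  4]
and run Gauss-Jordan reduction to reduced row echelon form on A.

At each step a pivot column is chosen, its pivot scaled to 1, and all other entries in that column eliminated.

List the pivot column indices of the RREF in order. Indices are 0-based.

[1] R0 /= 4  ⇒  (1, 3, 0, 5)
     R1 -= 6·R0  ⇒  (0, 6, 0, 2)
     R2 -= 6·R0  ⇒  (0, 0, 6, 1)
     R3 -= 4·R0  ⇒  (0, 1, 4, 5)
[2] R1 /= 6  ⇒  (0, 1, 0, 5)
     R0 -= 3·R1  ⇒  (1, 0, 0, 4)
     R3 -= 1·R1  ⇒  (0, 0, 4, 0)
[3] R2 /= 6  ⇒  (0, 0, 1, 6)
     R3 -= 4·R2  ⇒  (0, 0, 0, 4)
[4] R3 /= 4  ⇒  (0, 0, 0, 1)
     R0 -= 4·R3  ⇒  (1, 0, 0, 0)
     R1 -= 5·R3  ⇒  (0, 1, 0, 0)
     R2 -= 6·R3  ⇒  (0, 0, 1, 0)

pivot columns: 0, 1, 2, 3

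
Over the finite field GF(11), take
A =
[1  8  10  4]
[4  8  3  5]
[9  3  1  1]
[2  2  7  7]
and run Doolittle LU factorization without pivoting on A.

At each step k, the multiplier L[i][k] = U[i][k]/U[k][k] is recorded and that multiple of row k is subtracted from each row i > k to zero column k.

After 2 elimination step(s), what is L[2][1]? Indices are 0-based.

L[2][1] = 7

k=0: U[0][0]=1
  eliminate (1,0): mult=4, new row 1: (0, 9, 7, 0); set L[1][0]=4
  eliminate (2,0): mult=9, new row 2: (0, 8, 10, 9); set L[2][0]=9
  eliminate (3,0): mult=2, new row 3: (0, 8, 9, 10); set L[3][0]=2
k=1: U[1][1]=9
  eliminate (2,1): mult=7, new row 2: (0, 0, 5, 9); set L[2][1]=7
  eliminate (3,1): mult=7, new row 3: (0, 0, 4, 10); set L[3][1]=7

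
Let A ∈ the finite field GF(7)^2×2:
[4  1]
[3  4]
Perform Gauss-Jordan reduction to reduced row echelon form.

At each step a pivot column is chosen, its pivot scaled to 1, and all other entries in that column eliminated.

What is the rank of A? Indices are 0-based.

rank = 2

pivot(0,0)=4: scale R0 → (1, 2)
  clear (1,0): R1 −= (3)R0 → (0, 5)
pivot(1,1)=5: scale R1 → (0, 1)
  clear (0,1): R0 −= (2)R1 → (1, 0)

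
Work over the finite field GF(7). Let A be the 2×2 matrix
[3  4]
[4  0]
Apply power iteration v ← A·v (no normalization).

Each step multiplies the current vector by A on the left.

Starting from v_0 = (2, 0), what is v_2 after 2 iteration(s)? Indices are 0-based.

v_0 = (2, 0).
v_1 = A·v_0 = (6, 1).
v_2 = A·v_1 = (1, 3).

v_2 = (1, 3)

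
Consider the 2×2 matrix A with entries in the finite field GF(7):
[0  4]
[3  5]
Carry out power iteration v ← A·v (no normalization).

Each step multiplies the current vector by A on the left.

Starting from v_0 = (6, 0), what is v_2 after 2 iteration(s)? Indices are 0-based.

v_2 = (2, 6)

v_0 = (6, 0).
v_1 = A·v_0 = (0, 4).
v_2 = A·v_1 = (2, 6).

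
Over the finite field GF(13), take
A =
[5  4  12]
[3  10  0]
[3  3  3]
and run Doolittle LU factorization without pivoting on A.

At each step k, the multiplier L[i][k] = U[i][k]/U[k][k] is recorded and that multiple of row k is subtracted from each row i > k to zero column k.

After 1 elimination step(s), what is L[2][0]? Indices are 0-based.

[col 0] pivot 5
  R1 -= 11*R0 → (0, 5, 11)  (L[1][0] := 11)
  R2 -= 11*R0 → (0, 11, 1)  (L[2][0] := 11)

L[2][0] = 11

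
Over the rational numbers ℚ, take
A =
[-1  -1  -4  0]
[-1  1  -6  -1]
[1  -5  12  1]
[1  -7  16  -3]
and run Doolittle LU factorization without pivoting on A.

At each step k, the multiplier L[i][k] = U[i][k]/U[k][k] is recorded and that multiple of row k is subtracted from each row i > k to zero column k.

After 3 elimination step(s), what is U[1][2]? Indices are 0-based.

U[1][2] = -2

Step 1: pivot at (0,0) is -1.
  row1 ← row1 − (1)·row0  ⇒  L[1][0]=1, U row1=(0, 2, -2, -1)
  row2 ← row2 − (-1)·row0  ⇒  L[2][0]=-1, U row2=(0, -6, 8, 1)
  row3 ← row3 − (-1)·row0  ⇒  L[3][0]=-1, U row3=(0, -8, 12, -3)
Step 2: pivot at (1,1) is 2.
  row2 ← row2 − (-3)·row1  ⇒  L[2][1]=-3, U row2=(0, 0, 2, -2)
  row3 ← row3 − (-4)·row1  ⇒  L[3][1]=-4, U row3=(0, 0, 4, -7)
Step 3: pivot at (2,2) is 2.
  row3 ← row3 − (2)·row2  ⇒  L[3][2]=2, U row3=(0, 0, 0, -3)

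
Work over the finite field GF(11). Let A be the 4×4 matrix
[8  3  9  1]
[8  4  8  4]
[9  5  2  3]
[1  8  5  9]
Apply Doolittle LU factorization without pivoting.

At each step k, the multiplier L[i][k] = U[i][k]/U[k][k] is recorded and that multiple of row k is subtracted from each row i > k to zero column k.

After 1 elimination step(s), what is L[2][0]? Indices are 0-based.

L[2][0] = 8

Step 1: pivot at (0,0) is 8.
  row1 ← row1 − (1)·row0  ⇒  L[1][0]=1, U row1=(0, 1, 10, 3)
  row2 ← row2 − (8)·row0  ⇒  L[2][0]=8, U row2=(0, 3, 7, 6)
  row3 ← row3 − (7)·row0  ⇒  L[3][0]=7, U row3=(0, 9, 8, 2)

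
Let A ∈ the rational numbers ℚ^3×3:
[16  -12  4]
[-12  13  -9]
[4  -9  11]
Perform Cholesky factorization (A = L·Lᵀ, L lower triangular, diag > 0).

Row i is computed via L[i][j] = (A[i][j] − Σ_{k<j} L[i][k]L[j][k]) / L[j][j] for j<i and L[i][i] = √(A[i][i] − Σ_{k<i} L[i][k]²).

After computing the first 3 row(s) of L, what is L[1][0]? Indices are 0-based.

L[1][0] = -3

Step 1: L[0][0] = √(16) = 4.
  L[1][0] = (-12) / L[0][0] = -3.
Step 2: L[1][1] = √(4) = 2.
  L[2][0] = (4) / L[0][0] = 1.
  L[2][1] = (-6) / L[1][1] = -3.
Step 3: L[2][2] = √(1) = 1.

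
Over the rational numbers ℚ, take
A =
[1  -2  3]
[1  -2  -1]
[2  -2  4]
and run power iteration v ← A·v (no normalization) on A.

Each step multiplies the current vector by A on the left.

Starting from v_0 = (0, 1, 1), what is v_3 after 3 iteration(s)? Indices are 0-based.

v_3 = (51, -13, 80)

v_0 = (0, 1, 1).
v_1 = A·v_0 = (1, -3, 2).
v_2 = A·v_1 = (13, 5, 16).
v_3 = A·v_2 = (51, -13, 80).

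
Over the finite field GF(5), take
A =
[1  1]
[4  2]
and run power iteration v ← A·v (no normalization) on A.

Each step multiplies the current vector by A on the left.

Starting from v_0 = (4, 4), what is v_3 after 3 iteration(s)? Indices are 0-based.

v_3 = (2, 3)

v_0 = (4, 4).
v_1 = A·v_0 = (3, 4).
v_2 = A·v_1 = (2, 0).
v_3 = A·v_2 = (2, 3).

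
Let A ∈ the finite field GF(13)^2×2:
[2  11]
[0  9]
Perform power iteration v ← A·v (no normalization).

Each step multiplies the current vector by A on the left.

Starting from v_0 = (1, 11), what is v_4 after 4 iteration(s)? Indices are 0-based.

v_4 = (12, 8)

v_0 = (1, 11).
v_1 = A·v_0 = (6, 8).
v_2 = A·v_1 = (9, 7).
v_3 = A·v_2 = (4, 11).
v_4 = A·v_3 = (12, 8).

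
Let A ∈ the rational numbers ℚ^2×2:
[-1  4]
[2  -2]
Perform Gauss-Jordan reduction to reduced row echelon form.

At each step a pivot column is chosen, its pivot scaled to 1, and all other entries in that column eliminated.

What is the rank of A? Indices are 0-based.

rank = 2

step 1: normalize row 0 (÷-1) = (1, -4)
  row 1: subtract 2×row0 = (0, 6)
step 2: normalize row 1 (÷6) = (0, 1)
  row 0: subtract -4×row1 = (1, 0)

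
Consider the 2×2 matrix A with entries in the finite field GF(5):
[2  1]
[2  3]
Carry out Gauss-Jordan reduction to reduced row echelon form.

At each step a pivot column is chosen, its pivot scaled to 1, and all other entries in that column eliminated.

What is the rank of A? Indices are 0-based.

rank = 2

[1] R0 /= 2  ⇒  (1, 3)
     R1 -= 2·R0  ⇒  (0, 2)
[2] R1 /= 2  ⇒  (0, 1)
     R0 -= 3·R1  ⇒  (1, 0)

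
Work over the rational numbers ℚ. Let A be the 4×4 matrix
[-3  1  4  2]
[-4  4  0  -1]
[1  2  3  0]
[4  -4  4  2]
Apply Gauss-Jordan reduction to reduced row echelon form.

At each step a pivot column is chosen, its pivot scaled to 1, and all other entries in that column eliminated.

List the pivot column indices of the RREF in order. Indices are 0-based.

step 1: normalize row 0 (÷-3) = (1, -1/3, -4/3, -2/3)
  row 1: subtract -4×row0 = (0, 8/3, -16/3, -11/3)
  row 2: subtract 1×row0 = (0, 7/3, 13/3, 2/3)
  row 3: subtract 4×row0 = (0, -8/3, 28/3, 14/3)
step 2: normalize row 1 (÷8/3) = (0, 1, -2, -11/8)
  row 0: subtract -1/3×row1 = (1, 0, -2, -9/8)
  row 2: subtract 7/3×row1 = (0, 0, 9, 31/8)
  row 3: subtract -8/3×row1 = (0, 0, 4, 1)
step 3: normalize row 2 (÷9) = (0, 0, 1, 31/72)
  row 0: subtract -2×row2 = (1, 0, 0, -19/72)
  row 1: subtract -2×row2 = (0, 1, 0, -37/72)
  row 3: subtract 4×row2 = (0, 0, 0, -13/18)
step 4: normalize row 3 (÷-13/18) = (0, 0, 0, 1)
  row 0: subtract -19/72×row3 = (1, 0, 0, 0)
  row 1: subtract -37/72×row3 = (0, 1, 0, 0)
  row 2: subtract 31/72×row3 = (0, 0, 1, 0)

pivot columns: 0, 1, 2, 3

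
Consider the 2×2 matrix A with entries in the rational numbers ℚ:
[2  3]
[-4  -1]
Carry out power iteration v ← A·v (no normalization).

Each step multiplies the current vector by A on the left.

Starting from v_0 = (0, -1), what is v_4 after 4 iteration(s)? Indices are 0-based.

v_4 = (57, -109)

v_0 = (0, -1).
v_1 = A·v_0 = (-3, 1).
v_2 = A·v_1 = (-3, 11).
v_3 = A·v_2 = (27, 1).
v_4 = A·v_3 = (57, -109).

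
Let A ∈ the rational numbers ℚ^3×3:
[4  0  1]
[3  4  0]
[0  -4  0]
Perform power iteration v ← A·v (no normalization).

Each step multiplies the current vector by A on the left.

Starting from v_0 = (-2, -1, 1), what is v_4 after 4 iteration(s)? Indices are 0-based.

v_4 = (20, -1432, 1264)

v_0 = (-2, -1, 1).
v_1 = A·v_0 = (-7, -10, 4).
v_2 = A·v_1 = (-24, -61, 40).
v_3 = A·v_2 = (-56, -316, 244).
v_4 = A·v_3 = (20, -1432, 1264).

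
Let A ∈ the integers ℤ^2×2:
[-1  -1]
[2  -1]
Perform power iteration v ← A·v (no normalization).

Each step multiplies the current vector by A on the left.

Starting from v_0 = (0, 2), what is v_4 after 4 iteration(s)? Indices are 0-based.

v_0 = (0, 2).
v_1 = A·v_0 = (-2, -2).
v_2 = A·v_1 = (4, -2).
v_3 = A·v_2 = (-2, 10).
v_4 = A·v_3 = (-8, -14).

v_4 = (-8, -14)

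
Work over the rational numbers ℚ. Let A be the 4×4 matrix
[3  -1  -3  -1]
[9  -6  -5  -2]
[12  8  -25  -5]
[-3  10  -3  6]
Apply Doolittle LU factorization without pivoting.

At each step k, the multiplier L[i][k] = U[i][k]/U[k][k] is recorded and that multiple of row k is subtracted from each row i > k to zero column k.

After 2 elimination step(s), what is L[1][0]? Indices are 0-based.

[col 0] pivot 3
  R1 -= 3*R0 → (0, -3, 4, 1)  (L[1][0] := 3)
  R2 -= 4*R0 → (0, 12, -13, -1)  (L[2][0] := 4)
  R3 -= -1*R0 → (0, 9, -6, 5)  (L[3][0] := -1)
[col 1] pivot -3
  R2 -= -4*R1 → (0, 0, 3, 3)  (L[2][1] := -4)
  R3 -= -3*R1 → (0, 0, 6, 8)  (L[3][1] := -3)

L[1][0] = 3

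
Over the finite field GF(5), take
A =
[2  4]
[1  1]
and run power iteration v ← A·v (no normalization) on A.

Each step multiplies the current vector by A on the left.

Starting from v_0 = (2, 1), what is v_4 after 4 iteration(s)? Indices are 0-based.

v_4 = (1, 4)

v_0 = (2, 1).
v_1 = A·v_0 = (3, 3).
v_2 = A·v_1 = (3, 1).
v_3 = A·v_2 = (0, 4).
v_4 = A·v_3 = (1, 4).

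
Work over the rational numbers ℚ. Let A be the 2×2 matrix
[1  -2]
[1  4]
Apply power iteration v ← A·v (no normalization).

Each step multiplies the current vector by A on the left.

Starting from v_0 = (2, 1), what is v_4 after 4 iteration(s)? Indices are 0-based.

v_4 = (-228, 276)

v_0 = (2, 1).
v_1 = A·v_0 = (0, 6).
v_2 = A·v_1 = (-12, 24).
v_3 = A·v_2 = (-60, 84).
v_4 = A·v_3 = (-228, 276).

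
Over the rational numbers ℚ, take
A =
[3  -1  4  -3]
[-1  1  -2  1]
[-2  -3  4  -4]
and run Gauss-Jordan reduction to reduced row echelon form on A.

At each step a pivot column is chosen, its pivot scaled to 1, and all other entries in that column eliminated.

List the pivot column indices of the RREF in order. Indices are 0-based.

pivot(0,0)=3: scale R0 → (1, -1/3, 4/3, -1)
  clear (1,0): R1 −= (-1)R0 → (0, 2/3, -2/3, 0)
  clear (2,0): R2 −= (-2)R0 → (0, -11/3, 20/3, -6)
pivot(1,1)=2/3: scale R1 → (0, 1, -1, 0)
  clear (0,1): R0 −= (-1/3)R1 → (1, 0, 1, -1)
  clear (2,1): R2 −= (-11/3)R1 → (0, 0, 3, -6)
pivot(2,2)=3: scale R2 → (0, 0, 1, -2)
  clear (0,2): R0 −= (1)R2 → (1, 0, 0, 1)
  clear (1,2): R1 −= (-1)R2 → (0, 1, 0, -2)

pivot columns: 0, 1, 2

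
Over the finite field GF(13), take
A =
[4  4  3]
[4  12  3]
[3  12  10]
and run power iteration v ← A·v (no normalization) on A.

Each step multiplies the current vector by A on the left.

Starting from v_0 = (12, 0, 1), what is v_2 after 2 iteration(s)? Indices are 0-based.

v_2 = (0, 5, 3)

v_0 = (12, 0, 1).
v_1 = A·v_0 = (12, 12, 7).
v_2 = A·v_1 = (0, 5, 3).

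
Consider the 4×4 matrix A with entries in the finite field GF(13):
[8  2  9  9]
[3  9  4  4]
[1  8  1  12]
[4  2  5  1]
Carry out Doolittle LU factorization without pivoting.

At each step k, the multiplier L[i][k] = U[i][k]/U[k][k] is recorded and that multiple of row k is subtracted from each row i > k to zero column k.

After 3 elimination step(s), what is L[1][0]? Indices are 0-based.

L[1][0] = 2

[col 0] pivot 8
  R1 -= 2*R0 → (0, 5, 12, 12)  (L[1][0] := 2)
  R2 -= 5*R0 → (0, 11, 8, 6)  (L[2][0] := 5)
  R3 -= 7*R0 → (0, 1, 7, 3)  (L[3][0] := 7)
[col 1] pivot 5
  R2 -= 10*R1 → (0, 0, 5, 3)  (L[2][1] := 10)
  R3 -= 8*R1 → (0, 0, 2, 11)  (L[3][1] := 8)
[col 2] pivot 5
  R3 -= 3*R2 → (0, 0, 0, 2)  (L[3][2] := 3)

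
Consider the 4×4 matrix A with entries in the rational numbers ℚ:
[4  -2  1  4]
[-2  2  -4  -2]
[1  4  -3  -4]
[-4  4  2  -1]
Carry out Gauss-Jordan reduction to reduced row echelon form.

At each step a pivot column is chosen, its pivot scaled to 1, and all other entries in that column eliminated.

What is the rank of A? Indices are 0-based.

step 1: normalize row 0 (÷4) = (1, -1/2, 1/4, 1)
  row 1: subtract -2×row0 = (0, 1, -7/2, 0)
  row 2: subtract 1×row0 = (0, 9/2, -13/4, -5)
  row 3: subtract -4×row0 = (0, 2, 3, 3)
step 2: normalize row 1 (÷1) = (0, 1, -7/2, 0)
  row 0: subtract -1/2×row1 = (1, 0, -3/2, 1)
  row 2: subtract 9/2×row1 = (0, 0, 25/2, -5)
  row 3: subtract 2×row1 = (0, 0, 10, 3)
step 3: normalize row 2 (÷25/2) = (0, 0, 1, -2/5)
  row 0: subtract -3/2×row2 = (1, 0, 0, 2/5)
  row 1: subtract -7/2×row2 = (0, 1, 0, -7/5)
  row 3: subtract 10×row2 = (0, 0, 0, 7)
step 4: normalize row 3 (÷7) = (0, 0, 0, 1)
  row 0: subtract 2/5×row3 = (1, 0, 0, 0)
  row 1: subtract -7/5×row3 = (0, 1, 0, 0)
  row 2: subtract -2/5×row3 = (0, 0, 1, 0)

rank = 4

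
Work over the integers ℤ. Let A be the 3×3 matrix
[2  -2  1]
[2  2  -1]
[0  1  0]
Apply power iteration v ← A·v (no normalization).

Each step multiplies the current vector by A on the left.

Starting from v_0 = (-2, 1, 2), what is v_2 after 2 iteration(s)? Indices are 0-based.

v_2 = (1, -17, -4)

v_0 = (-2, 1, 2).
v_1 = A·v_0 = (-4, -4, 1).
v_2 = A·v_1 = (1, -17, -4).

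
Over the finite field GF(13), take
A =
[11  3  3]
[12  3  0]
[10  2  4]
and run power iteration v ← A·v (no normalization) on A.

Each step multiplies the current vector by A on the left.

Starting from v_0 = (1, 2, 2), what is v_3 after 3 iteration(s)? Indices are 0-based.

v_0 = (1, 2, 2).
v_1 = A·v_0 = (10, 5, 9).
v_2 = A·v_1 = (9, 5, 3).
v_3 = A·v_2 = (6, 6, 8).

v_3 = (6, 6, 8)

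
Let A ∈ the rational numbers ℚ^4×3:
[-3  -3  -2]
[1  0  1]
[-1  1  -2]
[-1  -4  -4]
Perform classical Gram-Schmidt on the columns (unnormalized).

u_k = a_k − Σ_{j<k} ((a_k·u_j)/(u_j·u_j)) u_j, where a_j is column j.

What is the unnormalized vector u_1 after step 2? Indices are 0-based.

u_1 = (0, -1, 2, -3)

Step 1: u_0 = a_0 = (-3, 1, -1, -1).
Step 2: u_1 = a_1 − (1)·u_0 = (0, -1, 2, -3).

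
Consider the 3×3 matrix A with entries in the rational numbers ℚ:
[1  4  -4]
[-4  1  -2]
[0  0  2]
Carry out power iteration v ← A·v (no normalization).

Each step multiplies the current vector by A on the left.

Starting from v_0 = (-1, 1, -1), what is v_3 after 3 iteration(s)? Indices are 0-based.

v_3 = (-9, -181, -8)

v_0 = (-1, 1, -1).
v_1 = A·v_0 = (7, 7, -2).
v_2 = A·v_1 = (43, -17, -4).
v_3 = A·v_2 = (-9, -181, -8).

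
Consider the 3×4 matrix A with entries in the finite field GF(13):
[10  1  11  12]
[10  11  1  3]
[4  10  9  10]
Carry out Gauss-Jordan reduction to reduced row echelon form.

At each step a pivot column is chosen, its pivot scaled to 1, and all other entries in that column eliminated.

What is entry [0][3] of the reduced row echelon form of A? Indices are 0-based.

pivot(0,0)=10: scale R0 → (1, 4, 5, 9)
  clear (1,0): R1 −= (10)R0 → (0, 10, 3, 4)
  clear (2,0): R2 −= (4)R0 → (0, 7, 2, 0)
pivot(1,1)=10: scale R1 → (0, 1, 12, 3)
  clear (0,1): R0 −= (4)R1 → (1, 0, 9, 10)
  clear (2,1): R2 −= (7)R1 → (0, 0, 9, 5)
pivot(2,2)=9: scale R2 → (0, 0, 1, 2)
  clear (0,2): R0 −= (9)R2 → (1, 0, 0, 5)
  clear (1,2): R1 −= (12)R2 → (0, 1, 0, 5)

M[0][3] = 5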